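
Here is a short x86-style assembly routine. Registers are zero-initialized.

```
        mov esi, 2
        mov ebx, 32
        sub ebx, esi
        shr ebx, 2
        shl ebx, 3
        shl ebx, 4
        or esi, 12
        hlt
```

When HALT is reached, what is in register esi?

after mov esi, 2: esi=2
after mov ebx, 32: ebx=32
after sub ebx, esi: ebx=32-2=30
after shr ebx, 2: ebx=30>>2=7
after shl ebx, 3: ebx=7<<3=56
after shl ebx, 4: ebx=56<<4=896
after or esi, 12: esi=2|12=14
halt.

14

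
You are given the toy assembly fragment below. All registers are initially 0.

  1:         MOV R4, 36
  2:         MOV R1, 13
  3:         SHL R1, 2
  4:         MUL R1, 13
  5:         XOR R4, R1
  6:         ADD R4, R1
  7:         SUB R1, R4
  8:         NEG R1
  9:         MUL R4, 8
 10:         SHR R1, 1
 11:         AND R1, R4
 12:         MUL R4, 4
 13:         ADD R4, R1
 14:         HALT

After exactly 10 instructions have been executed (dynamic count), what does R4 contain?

MOV R4, 36 → R4=36
MOV R1, 13 → R1=13
SHL R1, 2 → R1=13<<2=52
MUL R1, 13 → R1=52*13=676
XOR R4, R1 → R4=36^676=640
ADD R4, R1 → R4=640+676=1316
SUB R1, R4 → R1=676-1316=-640
NEG R1 → R1=-(-640)=640
MUL R4, 8 → R4=1316*8=10528
SHR R1, 1 → R1=640>>1=320
After step 10: R4 = 10528.

10528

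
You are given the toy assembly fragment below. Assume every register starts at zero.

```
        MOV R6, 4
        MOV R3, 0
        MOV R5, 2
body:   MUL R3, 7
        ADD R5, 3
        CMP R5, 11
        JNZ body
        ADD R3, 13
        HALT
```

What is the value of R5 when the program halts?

11

after MOV R6, 4: R6=4
after MOV R3, 0: R3=0
after MOV R5, 2: R5=2
after MUL R3, 7: R3=0*7=0
after ADD R5, 3: R5=2+3=5
CMP R5, 11  (cmp 5,11)
JNZ body: taken
after MUL R3, 7: R3=0*7=0
after ADD R5, 3: R5=5+3=8
CMP R5, 11  (cmp 8,11)
JNZ body: taken
after MUL R3, 7: R3=0*7=0
after ADD R5, 3: R5=8+3=11
CMP R5, 11  (cmp 11,11)
JNZ body: not taken
after ADD R3, 13: R3=0+13=13
halt.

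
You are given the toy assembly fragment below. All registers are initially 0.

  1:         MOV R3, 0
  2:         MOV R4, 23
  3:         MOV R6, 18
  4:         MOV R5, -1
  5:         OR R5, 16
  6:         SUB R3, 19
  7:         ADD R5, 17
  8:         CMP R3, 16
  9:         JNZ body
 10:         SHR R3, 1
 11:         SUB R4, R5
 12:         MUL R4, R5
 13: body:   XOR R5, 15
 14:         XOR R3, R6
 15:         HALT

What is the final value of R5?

R3=0
R4=23
R6=18
R5=-1
R5=(-1)|16=-1
R3=0-19=-19
R5=(-1)+17=16
CMP R3, 16  (cmp -19,16)
JNZ body: taken
R5=16^15=31
R3=(-19)^18=-1
halt.

31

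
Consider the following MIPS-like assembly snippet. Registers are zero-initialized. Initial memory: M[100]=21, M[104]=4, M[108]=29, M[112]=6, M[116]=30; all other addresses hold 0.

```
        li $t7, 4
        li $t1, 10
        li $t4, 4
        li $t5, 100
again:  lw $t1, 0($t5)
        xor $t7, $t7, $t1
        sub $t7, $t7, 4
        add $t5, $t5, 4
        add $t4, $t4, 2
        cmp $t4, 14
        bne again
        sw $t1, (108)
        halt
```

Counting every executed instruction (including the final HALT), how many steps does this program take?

41

after li $t7, 4: $t7=4
after li $t1, 10: $t1=10
after li $t4, 4: $t4=4
after li $t5, 100: $t5=100
after lw $t1, 0($t5): $t1=M[100]=21
after xor $t7, $t7, $t1: $t7=4^21=17
after sub $t7, $t7, 4: $t7=17-4=13
after add $t5, $t5, 4: $t5=100+4=104
after add $t4, $t4, 2: $t4=4+2=6
cmp $t4, 14  (cmp 6,14)
bne again: taken
after lw $t1, 0($t5): $t1=M[104]=4
after xor $t7, $t7, $t1: $t7=13^4=9
after sub $t7, $t7, 4: $t7=9-4=5
after add $t5, $t5, 4: $t5=104+4=108
after add $t4, $t4, 2: $t4=6+2=8
cmp $t4, 14  (cmp 8,14)
bne again: taken
after lw $t1, 0($t5): $t1=M[108]=29
after xor $t7, $t7, $t1: $t7=5^29=24
after sub $t7, $t7, 4: $t7=24-4=20
after add $t5, $t5, 4: $t5=108+4=112
after add $t4, $t4, 2: $t4=8+2=10
cmp $t4, 14  (cmp 10,14)
bne again: taken
after lw $t1, 0($t5): $t1=M[112]=6
after xor $t7, $t7, $t1: $t7=20^6=18
after sub $t7, $t7, 4: $t7=18-4=14
after add $t5, $t5, 4: $t5=112+4=116
after add $t4, $t4, 2: $t4=10+2=12
cmp $t4, 14  (cmp 12,14)
bne again: taken
after lw $t1, 0($t5): $t1=M[116]=30
after xor $t7, $t7, $t1: $t7=14^30=16
after sub $t7, $t7, 4: $t7=16-4=12
after add $t5, $t5, 4: $t5=116+4=120
after add $t4, $t4, 2: $t4=12+2=14
cmp $t4, 14  (cmp 14,14)
bne again: not taken
sw $t1, (108) → M[108]=30
halt.
Total executed instructions: 41.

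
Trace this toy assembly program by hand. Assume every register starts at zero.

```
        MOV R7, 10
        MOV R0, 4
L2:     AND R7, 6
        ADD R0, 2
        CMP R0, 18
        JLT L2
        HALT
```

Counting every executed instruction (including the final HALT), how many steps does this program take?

R7=10
R0=4
R7=10&6=2
R0=4+2=6
CMP R0, 18  (cmp 6,18)
JLT L2: taken
R7=2&6=2
R0=6+2=8
CMP R0, 18  (cmp 8,18)
JLT L2: taken
R7=2&6=2
R0=8+2=10
CMP R0, 18  (cmp 10,18)
JLT L2: taken
R7=2&6=2
R0=10+2=12
CMP R0, 18  (cmp 12,18)
JLT L2: taken
R7=2&6=2
R0=12+2=14
CMP R0, 18  (cmp 14,18)
JLT L2: taken
R7=2&6=2
R0=14+2=16
CMP R0, 18  (cmp 16,18)
JLT L2: taken
R7=2&6=2
R0=16+2=18
CMP R0, 18  (cmp 18,18)
JLT L2: not taken
halt.
Total executed instructions: 31.

31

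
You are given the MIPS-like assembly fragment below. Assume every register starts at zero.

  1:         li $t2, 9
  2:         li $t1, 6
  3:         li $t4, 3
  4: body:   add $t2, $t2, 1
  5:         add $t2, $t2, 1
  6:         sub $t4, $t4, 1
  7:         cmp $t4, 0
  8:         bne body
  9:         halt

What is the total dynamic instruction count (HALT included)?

19

$t2=9
$t1=6
$t4=3
$t2=9+1=10
$t2=10+1=11
$t4=3-1=2
cmp $t4, 0  (cmp 2,0)
bne body: taken
$t2=11+1=12
$t2=12+1=13
$t4=2-1=1
cmp $t4, 0  (cmp 1,0)
bne body: taken
$t2=13+1=14
$t2=14+1=15
$t4=1-1=0
cmp $t4, 0  (cmp 0,0)
bne body: not taken
halt.
Total executed instructions: 19.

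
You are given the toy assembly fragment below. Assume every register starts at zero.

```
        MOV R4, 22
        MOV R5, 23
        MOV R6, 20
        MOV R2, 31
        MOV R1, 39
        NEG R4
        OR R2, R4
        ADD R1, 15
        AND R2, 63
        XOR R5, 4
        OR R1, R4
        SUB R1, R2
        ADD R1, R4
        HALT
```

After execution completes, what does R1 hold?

after MOV R4, 22: R4=22
after MOV R5, 23: R5=23
after MOV R6, 20: R6=20
after MOV R2, 31: R2=31
after MOV R1, 39: R1=39
after NEG R4: R4=-(22)=-22
after OR R2, R4: R2=31|(-22)=-1
after ADD R1, 15: R1=39+15=54
after AND R2, 63: R2=(-1)&63=63
after XOR R5, 4: R5=23^4=19
after OR R1, R4: R1=54|(-22)=-2
after SUB R1, R2: R1=(-2)-63=-65
after ADD R1, R4: R1=(-65)+(-22)=-87
halt.

-87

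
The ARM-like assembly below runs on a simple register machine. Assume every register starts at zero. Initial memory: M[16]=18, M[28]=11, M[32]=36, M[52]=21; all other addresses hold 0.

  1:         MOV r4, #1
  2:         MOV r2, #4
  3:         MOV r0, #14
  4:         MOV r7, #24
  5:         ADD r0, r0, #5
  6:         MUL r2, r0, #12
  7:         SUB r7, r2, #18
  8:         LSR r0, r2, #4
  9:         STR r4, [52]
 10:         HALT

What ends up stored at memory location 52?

1

MOV r4, #1 → r4=1
MOV r2, #4 → r2=4
MOV r0, #14 → r0=14
MOV r7, #24 → r7=24
ADD r0, r0, #5 → r0=14+5=19
MUL r2, r0, #12 → r2=19*12=228
SUB r7, r2, #18 → r7=228-18=210
LSR r0, r2, #4 → r0=228>>4=14
STR r4, [52] → M[52]=1
halt.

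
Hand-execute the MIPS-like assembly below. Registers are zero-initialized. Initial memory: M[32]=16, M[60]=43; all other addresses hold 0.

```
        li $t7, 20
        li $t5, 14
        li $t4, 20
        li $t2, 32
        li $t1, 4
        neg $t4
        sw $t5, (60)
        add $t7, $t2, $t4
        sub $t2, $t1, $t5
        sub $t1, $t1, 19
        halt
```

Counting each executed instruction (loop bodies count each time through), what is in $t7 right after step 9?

after li $t7, 20: $t7=20
after li $t5, 14: $t5=14
after li $t4, 20: $t4=20
after li $t2, 32: $t2=32
after li $t1, 4: $t1=4
after neg $t4: $t4=-(20)=-20
sw $t5, (60) → M[60]=14
after add $t7, $t2, $t4: $t7=32+(-20)=12
after sub $t2, $t1, $t5: $t2=4-14=-10
After step 9: $t7 = 12.

12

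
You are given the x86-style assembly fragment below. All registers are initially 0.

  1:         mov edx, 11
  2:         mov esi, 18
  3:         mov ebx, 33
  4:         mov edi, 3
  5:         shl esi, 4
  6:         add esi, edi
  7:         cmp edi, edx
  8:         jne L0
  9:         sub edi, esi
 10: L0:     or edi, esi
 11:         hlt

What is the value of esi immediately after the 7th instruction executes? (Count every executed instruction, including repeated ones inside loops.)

291

mov edx, 11 → edx=11
mov esi, 18 → esi=18
mov ebx, 33 → ebx=33
mov edi, 3 → edi=3
shl esi, 4 → esi=18<<4=288
add esi, edi → esi=288+3=291
cmp edi, edx  (cmp 3,11)
After step 7: esi = 291.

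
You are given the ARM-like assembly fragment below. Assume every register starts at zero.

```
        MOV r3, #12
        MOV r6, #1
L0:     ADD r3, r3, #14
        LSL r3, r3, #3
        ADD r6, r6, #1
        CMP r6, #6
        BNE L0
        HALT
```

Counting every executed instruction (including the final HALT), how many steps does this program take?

28

r3=12
r6=1
r3=12+14=26
r3=26<<3=208
r6=1+1=2
CMP r6, #6  (cmp 2,6)
BNE L0: taken
r3=208+14=222
r3=222<<3=1776
r6=2+1=3
CMP r6, #6  (cmp 3,6)
BNE L0: taken
r3=1776+14=1790
r3=1790<<3=14320
r6=3+1=4
CMP r6, #6  (cmp 4,6)
BNE L0: taken
r3=14320+14=14334
r3=14334<<3=114672
r6=4+1=5
CMP r6, #6  (cmp 5,6)
BNE L0: taken
r3=114672+14=114686
r3=114686<<3=917488
r6=5+1=6
CMP r6, #6  (cmp 6,6)
BNE L0: not taken
halt.
Total executed instructions: 28.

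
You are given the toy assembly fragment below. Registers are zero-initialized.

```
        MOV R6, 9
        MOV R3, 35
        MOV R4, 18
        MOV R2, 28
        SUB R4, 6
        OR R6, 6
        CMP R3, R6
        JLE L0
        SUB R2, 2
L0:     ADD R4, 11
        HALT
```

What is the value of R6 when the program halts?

15

MOV R6, 9 → R6=9
MOV R3, 35 → R3=35
MOV R4, 18 → R4=18
MOV R2, 28 → R2=28
SUB R4, 6 → R4=18-6=12
OR R6, 6 → R6=9|6=15
CMP R3, R6  (cmp 35,15)
JLE L0: not taken
SUB R2, 2 → R2=28-2=26
ADD R4, 11 → R4=12+11=23
halt.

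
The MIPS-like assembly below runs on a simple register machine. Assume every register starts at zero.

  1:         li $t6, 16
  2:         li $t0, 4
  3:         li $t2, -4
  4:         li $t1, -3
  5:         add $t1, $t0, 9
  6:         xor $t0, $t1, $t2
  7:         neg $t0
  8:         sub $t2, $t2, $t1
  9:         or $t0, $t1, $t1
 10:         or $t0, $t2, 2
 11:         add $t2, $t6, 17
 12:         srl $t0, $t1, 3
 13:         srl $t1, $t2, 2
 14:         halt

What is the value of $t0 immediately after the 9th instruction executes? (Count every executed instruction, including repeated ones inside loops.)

li $t6, 16 → $t6=16
li $t0, 4 → $t0=4
li $t2, -4 → $t2=-4
li $t1, -3 → $t1=-3
add $t1, $t0, 9 → $t1=4+9=13
xor $t0, $t1, $t2 → $t0=13^(-4)=-15
neg $t0 → $t0=-(-15)=15
sub $t2, $t2, $t1 → $t2=(-4)-13=-17
or $t0, $t1, $t1 → $t0=13|13=13
After step 9: $t0 = 13.

13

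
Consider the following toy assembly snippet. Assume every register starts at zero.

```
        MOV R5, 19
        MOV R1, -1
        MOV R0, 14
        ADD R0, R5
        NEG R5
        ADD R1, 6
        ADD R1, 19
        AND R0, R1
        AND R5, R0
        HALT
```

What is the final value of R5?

0

after MOV R5, 19: R5=19
after MOV R1, -1: R1=-1
after MOV R0, 14: R0=14
after ADD R0, R5: R0=14+19=33
after NEG R5: R5=-(19)=-19
after ADD R1, 6: R1=(-1)+6=5
after ADD R1, 19: R1=5+19=24
after AND R0, R1: R0=33&24=0
after AND R5, R0: R5=(-19)&0=0
halt.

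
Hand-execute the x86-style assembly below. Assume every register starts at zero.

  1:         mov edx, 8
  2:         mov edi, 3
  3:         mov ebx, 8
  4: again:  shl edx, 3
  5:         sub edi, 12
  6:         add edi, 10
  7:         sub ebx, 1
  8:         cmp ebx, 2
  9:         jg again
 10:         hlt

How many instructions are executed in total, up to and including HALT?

40

after mov edx, 8: edx=8
after mov edi, 3: edi=3
after mov ebx, 8: ebx=8
after shl edx, 3: edx=8<<3=64
after sub edi, 12: edi=3-12=-9
after add edi, 10: edi=(-9)+10=1
after sub ebx, 1: ebx=8-1=7
cmp ebx, 2  (cmp 7,2)
jg again: taken
after shl edx, 3: edx=64<<3=512
after sub edi, 12: edi=1-12=-11
after add edi, 10: edi=(-11)+10=-1
after sub ebx, 1: ebx=7-1=6
cmp ebx, 2  (cmp 6,2)
jg again: taken
after shl edx, 3: edx=512<<3=4096
after sub edi, 12: edi=(-1)-12=-13
after add edi, 10: edi=(-13)+10=-3
after sub ebx, 1: ebx=6-1=5
cmp ebx, 2  (cmp 5,2)
jg again: taken
after shl edx, 3: edx=4096<<3=32768
after sub edi, 12: edi=(-3)-12=-15
after add edi, 10: edi=(-15)+10=-5
after sub ebx, 1: ebx=5-1=4
cmp ebx, 2  (cmp 4,2)
jg again: taken
after shl edx, 3: edx=32768<<3=262144
after sub edi, 12: edi=(-5)-12=-17
after add edi, 10: edi=(-17)+10=-7
after sub ebx, 1: ebx=4-1=3
cmp ebx, 2  (cmp 3,2)
jg again: taken
after shl edx, 3: edx=262144<<3=2097152
after sub edi, 12: edi=(-7)-12=-19
after add edi, 10: edi=(-19)+10=-9
after sub ebx, 1: ebx=3-1=2
cmp ebx, 2  (cmp 2,2)
jg again: not taken
halt.
Total executed instructions: 40.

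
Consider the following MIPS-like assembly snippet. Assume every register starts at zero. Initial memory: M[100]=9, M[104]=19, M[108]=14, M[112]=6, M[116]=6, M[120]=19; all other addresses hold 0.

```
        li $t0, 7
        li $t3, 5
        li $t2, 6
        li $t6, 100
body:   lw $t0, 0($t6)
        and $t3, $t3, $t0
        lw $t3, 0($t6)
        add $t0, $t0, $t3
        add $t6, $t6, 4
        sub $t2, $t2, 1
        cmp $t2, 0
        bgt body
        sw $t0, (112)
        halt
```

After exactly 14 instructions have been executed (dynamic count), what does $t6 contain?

104

li $t0, 7 → $t0=7
li $t3, 5 → $t3=5
li $t2, 6 → $t2=6
li $t6, 100 → $t6=100
lw $t0, 0($t6) → $t0=M[100]=9
and $t3, $t3, $t0 → $t3=5&9=1
lw $t3, 0($t6) → $t3=M[100]=9
add $t0, $t0, $t3 → $t0=9+9=18
add $t6, $t6, 4 → $t6=100+4=104
sub $t2, $t2, 1 → $t2=6-1=5
cmp $t2, 0  (cmp 5,0)
bgt body: taken
lw $t0, 0($t6) → $t0=M[104]=19
and $t3, $t3, $t0 → $t3=9&19=1
After step 14: $t6 = 104.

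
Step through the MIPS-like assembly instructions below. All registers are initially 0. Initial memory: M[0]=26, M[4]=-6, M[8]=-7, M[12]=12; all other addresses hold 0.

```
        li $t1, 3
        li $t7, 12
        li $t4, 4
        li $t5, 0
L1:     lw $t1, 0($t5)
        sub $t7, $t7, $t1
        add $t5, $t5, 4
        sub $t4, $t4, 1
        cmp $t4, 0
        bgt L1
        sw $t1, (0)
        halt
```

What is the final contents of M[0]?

12

after li $t1, 3: $t1=3
after li $t7, 12: $t7=12
after li $t4, 4: $t4=4
after li $t5, 0: $t5=0
after lw $t1, 0($t5): $t1=M[0]=26
after sub $t7, $t7, $t1: $t7=12-26=-14
after add $t5, $t5, 4: $t5=0+4=4
after sub $t4, $t4, 1: $t4=4-1=3
cmp $t4, 0  (cmp 3,0)
bgt L1: taken
after lw $t1, 0($t5): $t1=M[4]=-6
after sub $t7, $t7, $t1: $t7=(-14)-(-6)=-8
after add $t5, $t5, 4: $t5=4+4=8
after sub $t4, $t4, 1: $t4=3-1=2
cmp $t4, 0  (cmp 2,0)
bgt L1: taken
after lw $t1, 0($t5): $t1=M[8]=-7
after sub $t7, $t7, $t1: $t7=(-8)-(-7)=-1
after add $t5, $t5, 4: $t5=8+4=12
after sub $t4, $t4, 1: $t4=2-1=1
cmp $t4, 0  (cmp 1,0)
bgt L1: taken
after lw $t1, 0($t5): $t1=M[12]=12
after sub $t7, $t7, $t1: $t7=(-1)-12=-13
after add $t5, $t5, 4: $t5=12+4=16
after sub $t4, $t4, 1: $t4=1-1=0
cmp $t4, 0  (cmp 0,0)
bgt L1: not taken
sw $t1, (0) → M[0]=12
halt.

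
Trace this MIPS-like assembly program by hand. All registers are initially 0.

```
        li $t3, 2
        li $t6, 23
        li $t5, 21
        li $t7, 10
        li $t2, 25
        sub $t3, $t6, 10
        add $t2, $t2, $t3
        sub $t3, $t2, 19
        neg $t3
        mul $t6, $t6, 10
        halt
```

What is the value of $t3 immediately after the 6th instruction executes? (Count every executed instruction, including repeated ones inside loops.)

after li $t3, 2: $t3=2
after li $t6, 23: $t6=23
after li $t5, 21: $t5=21
after li $t7, 10: $t7=10
after li $t2, 25: $t2=25
after sub $t3, $t6, 10: $t3=23-10=13
After step 6: $t3 = 13.

13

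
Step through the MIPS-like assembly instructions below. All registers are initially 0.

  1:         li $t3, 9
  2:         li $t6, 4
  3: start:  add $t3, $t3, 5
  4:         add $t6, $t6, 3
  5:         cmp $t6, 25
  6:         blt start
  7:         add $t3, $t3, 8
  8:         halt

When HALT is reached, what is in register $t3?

$t3=9
$t6=4
$t3=9+5=14
$t6=4+3=7
cmp $t6, 25  (cmp 7,25)
blt start: taken
$t3=14+5=19
$t6=7+3=10
cmp $t6, 25  (cmp 10,25)
blt start: taken
$t3=19+5=24
$t6=10+3=13
cmp $t6, 25  (cmp 13,25)
blt start: taken
$t3=24+5=29
$t6=13+3=16
cmp $t6, 25  (cmp 16,25)
blt start: taken
$t3=29+5=34
$t6=16+3=19
cmp $t6, 25  (cmp 19,25)
blt start: taken
$t3=34+5=39
$t6=19+3=22
cmp $t6, 25  (cmp 22,25)
blt start: taken
$t3=39+5=44
$t6=22+3=25
cmp $t6, 25  (cmp 25,25)
blt start: not taken
$t3=44+8=52
halt.

52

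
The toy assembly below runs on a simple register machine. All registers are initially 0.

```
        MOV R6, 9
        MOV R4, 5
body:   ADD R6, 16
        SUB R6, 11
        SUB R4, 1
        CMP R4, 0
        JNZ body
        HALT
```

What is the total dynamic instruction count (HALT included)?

28

after MOV R6, 9: R6=9
after MOV R4, 5: R4=5
after ADD R6, 16: R6=9+16=25
after SUB R6, 11: R6=25-11=14
after SUB R4, 1: R4=5-1=4
CMP R4, 0  (cmp 4,0)
JNZ body: taken
after ADD R6, 16: R6=14+16=30
after SUB R6, 11: R6=30-11=19
after SUB R4, 1: R4=4-1=3
CMP R4, 0  (cmp 3,0)
JNZ body: taken
after ADD R6, 16: R6=19+16=35
after SUB R6, 11: R6=35-11=24
after SUB R4, 1: R4=3-1=2
CMP R4, 0  (cmp 2,0)
JNZ body: taken
after ADD R6, 16: R6=24+16=40
after SUB R6, 11: R6=40-11=29
after SUB R4, 1: R4=2-1=1
CMP R4, 0  (cmp 1,0)
JNZ body: taken
after ADD R6, 16: R6=29+16=45
after SUB R6, 11: R6=45-11=34
after SUB R4, 1: R4=1-1=0
CMP R4, 0  (cmp 0,0)
JNZ body: not taken
halt.
Total executed instructions: 28.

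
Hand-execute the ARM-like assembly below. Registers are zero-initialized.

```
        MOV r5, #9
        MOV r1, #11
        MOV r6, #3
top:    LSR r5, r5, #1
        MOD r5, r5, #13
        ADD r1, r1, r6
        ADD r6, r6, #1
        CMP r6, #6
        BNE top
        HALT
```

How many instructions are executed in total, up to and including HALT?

r5=9
r1=11
r6=3
r5=9>>1=4
r5=4%13=4
r1=11+3=14
r6=3+1=4
CMP r6, #6  (cmp 4,6)
BNE top: taken
r5=4>>1=2
r5=2%13=2
r1=14+4=18
r6=4+1=5
CMP r6, #6  (cmp 5,6)
BNE top: taken
r5=2>>1=1
r5=1%13=1
r1=18+5=23
r6=5+1=6
CMP r6, #6  (cmp 6,6)
BNE top: not taken
halt.
Total executed instructions: 22.

22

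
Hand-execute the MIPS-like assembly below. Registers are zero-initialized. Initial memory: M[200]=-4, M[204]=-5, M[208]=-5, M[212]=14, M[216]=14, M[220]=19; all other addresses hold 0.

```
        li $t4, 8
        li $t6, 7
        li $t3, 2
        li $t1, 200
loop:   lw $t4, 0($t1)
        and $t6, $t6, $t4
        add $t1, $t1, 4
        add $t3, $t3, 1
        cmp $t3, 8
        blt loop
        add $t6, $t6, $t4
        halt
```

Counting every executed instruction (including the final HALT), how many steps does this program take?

42

$t4=8
$t6=7
$t3=2
$t1=200
$t4=M[200]=-4
$t6=7&(-4)=4
$t1=200+4=204
$t3=2+1=3
cmp $t3, 8  (cmp 3,8)
blt loop: taken
$t4=M[204]=-5
$t6=4&(-5)=0
$t1=204+4=208
$t3=3+1=4
cmp $t3, 8  (cmp 4,8)
blt loop: taken
$t4=M[208]=-5
$t6=0&(-5)=0
$t1=208+4=212
$t3=4+1=5
cmp $t3, 8  (cmp 5,8)
blt loop: taken
$t4=M[212]=14
$t6=0&14=0
$t1=212+4=216
$t3=5+1=6
cmp $t3, 8  (cmp 6,8)
blt loop: taken
$t4=M[216]=14
$t6=0&14=0
$t1=216+4=220
$t3=6+1=7
cmp $t3, 8  (cmp 7,8)
blt loop: taken
$t4=M[220]=19
$t6=0&19=0
$t1=220+4=224
$t3=7+1=8
cmp $t3, 8  (cmp 8,8)
blt loop: not taken
$t6=0+19=19
halt.
Total executed instructions: 42.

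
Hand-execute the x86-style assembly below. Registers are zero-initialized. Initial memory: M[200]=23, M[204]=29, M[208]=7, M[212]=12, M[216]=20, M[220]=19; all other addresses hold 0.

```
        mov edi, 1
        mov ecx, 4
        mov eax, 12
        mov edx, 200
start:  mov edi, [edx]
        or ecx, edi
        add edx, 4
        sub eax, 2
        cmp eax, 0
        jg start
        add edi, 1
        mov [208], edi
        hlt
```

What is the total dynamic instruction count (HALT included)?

after mov edi, 1: edi=1
after mov ecx, 4: ecx=4
after mov eax, 12: eax=12
after mov edx, 200: edx=200
after mov edi, [edx]: edi=M[200]=23
after or ecx, edi: ecx=4|23=23
after add edx, 4: edx=200+4=204
after sub eax, 2: eax=12-2=10
cmp eax, 0  (cmp 10,0)
jg start: taken
after mov edi, [edx]: edi=M[204]=29
after or ecx, edi: ecx=23|29=31
after add edx, 4: edx=204+4=208
after sub eax, 2: eax=10-2=8
cmp eax, 0  (cmp 8,0)
jg start: taken
after mov edi, [edx]: edi=M[208]=7
after or ecx, edi: ecx=31|7=31
after add edx, 4: edx=208+4=212
after sub eax, 2: eax=8-2=6
cmp eax, 0  (cmp 6,0)
jg start: taken
after mov edi, [edx]: edi=M[212]=12
after or ecx, edi: ecx=31|12=31
after add edx, 4: edx=212+4=216
after sub eax, 2: eax=6-2=4
cmp eax, 0  (cmp 4,0)
jg start: taken
after mov edi, [edx]: edi=M[216]=20
after or ecx, edi: ecx=31|20=31
after add edx, 4: edx=216+4=220
after sub eax, 2: eax=4-2=2
cmp eax, 0  (cmp 2,0)
jg start: taken
after mov edi, [edx]: edi=M[220]=19
after or ecx, edi: ecx=31|19=31
after add edx, 4: edx=220+4=224
after sub eax, 2: eax=2-2=0
cmp eax, 0  (cmp 0,0)
jg start: not taken
after add edi, 1: edi=19+1=20
mov [208], edi → M[208]=20
halt.
Total executed instructions: 43.

43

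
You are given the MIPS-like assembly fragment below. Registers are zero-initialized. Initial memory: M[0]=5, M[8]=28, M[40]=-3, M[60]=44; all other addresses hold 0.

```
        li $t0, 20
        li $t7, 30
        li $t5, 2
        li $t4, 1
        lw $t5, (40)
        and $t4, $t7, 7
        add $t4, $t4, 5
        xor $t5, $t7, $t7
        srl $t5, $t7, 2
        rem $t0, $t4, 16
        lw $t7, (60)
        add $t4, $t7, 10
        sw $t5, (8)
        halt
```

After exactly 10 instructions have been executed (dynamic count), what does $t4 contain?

11

after li $t0, 20: $t0=20
after li $t7, 30: $t7=30
after li $t5, 2: $t5=2
after li $t4, 1: $t4=1
after lw $t5, (40): $t5=M[40]=-3
after and $t4, $t7, 7: $t4=30&7=6
after add $t4, $t4, 5: $t4=6+5=11
after xor $t5, $t7, $t7: $t5=30^30=0
after srl $t5, $t7, 2: $t5=30>>2=7
after rem $t0, $t4, 16: $t0=11%16=11
After step 10: $t4 = 11.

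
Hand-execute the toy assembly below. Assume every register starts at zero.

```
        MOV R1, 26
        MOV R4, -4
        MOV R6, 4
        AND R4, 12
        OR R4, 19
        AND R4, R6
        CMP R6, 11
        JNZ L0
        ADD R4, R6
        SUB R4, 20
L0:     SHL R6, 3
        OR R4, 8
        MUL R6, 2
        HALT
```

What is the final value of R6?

MOV R1, 26 → R1=26
MOV R4, -4 → R4=-4
MOV R6, 4 → R6=4
AND R4, 12 → R4=(-4)&12=12
OR R4, 19 → R4=12|19=31
AND R4, R6 → R4=31&4=4
CMP R6, 11  (cmp 4,11)
JNZ L0: taken
SHL R6, 3 → R6=4<<3=32
OR R4, 8 → R4=4|8=12
MUL R6, 2 → R6=32*2=64
halt.

64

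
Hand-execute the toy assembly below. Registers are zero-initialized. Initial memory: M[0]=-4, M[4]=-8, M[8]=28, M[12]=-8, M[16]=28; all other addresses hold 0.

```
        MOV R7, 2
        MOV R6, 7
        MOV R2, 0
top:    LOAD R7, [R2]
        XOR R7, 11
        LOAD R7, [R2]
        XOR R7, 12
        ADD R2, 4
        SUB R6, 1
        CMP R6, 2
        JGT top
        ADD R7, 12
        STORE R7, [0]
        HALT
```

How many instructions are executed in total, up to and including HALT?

after MOV R7, 2: R7=2
after MOV R6, 7: R6=7
after MOV R2, 0: R2=0
after LOAD R7, [R2]: R7=M[0]=-4
after XOR R7, 11: R7=(-4)^11=-9
after LOAD R7, [R2]: R7=M[0]=-4
after XOR R7, 12: R7=(-4)^12=-16
after ADD R2, 4: R2=0+4=4
after SUB R6, 1: R6=7-1=6
CMP R6, 2  (cmp 6,2)
JGT top: taken
after LOAD R7, [R2]: R7=M[4]=-8
after XOR R7, 11: R7=(-8)^11=-13
after LOAD R7, [R2]: R7=M[4]=-8
after XOR R7, 12: R7=(-8)^12=-12
after ADD R2, 4: R2=4+4=8
after SUB R6, 1: R6=6-1=5
CMP R6, 2  (cmp 5,2)
JGT top: taken
after LOAD R7, [R2]: R7=M[8]=28
after XOR R7, 11: R7=28^11=23
after LOAD R7, [R2]: R7=M[8]=28
after XOR R7, 12: R7=28^12=16
after ADD R2, 4: R2=8+4=12
after SUB R6, 1: R6=5-1=4
CMP R6, 2  (cmp 4,2)
JGT top: taken
after LOAD R7, [R2]: R7=M[12]=-8
after XOR R7, 11: R7=(-8)^11=-13
after LOAD R7, [R2]: R7=M[12]=-8
after XOR R7, 12: R7=(-8)^12=-12
after ADD R2, 4: R2=12+4=16
after SUB R6, 1: R6=4-1=3
CMP R6, 2  (cmp 3,2)
JGT top: taken
after LOAD R7, [R2]: R7=M[16]=28
after XOR R7, 11: R7=28^11=23
after LOAD R7, [R2]: R7=M[16]=28
after XOR R7, 12: R7=28^12=16
after ADD R2, 4: R2=16+4=20
after SUB R6, 1: R6=3-1=2
CMP R6, 2  (cmp 2,2)
JGT top: not taken
after ADD R7, 12: R7=16+12=28
STORE R7, [0] → M[0]=28
halt.
Total executed instructions: 46.

46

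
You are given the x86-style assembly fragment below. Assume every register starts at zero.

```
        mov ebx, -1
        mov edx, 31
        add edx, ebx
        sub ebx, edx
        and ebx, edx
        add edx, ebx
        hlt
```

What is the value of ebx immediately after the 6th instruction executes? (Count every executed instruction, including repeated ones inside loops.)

ebx=-1
edx=31
edx=31+(-1)=30
ebx=(-1)-30=-31
ebx=(-31)&30=0
edx=30+0=30
After step 6: ebx = 0.

0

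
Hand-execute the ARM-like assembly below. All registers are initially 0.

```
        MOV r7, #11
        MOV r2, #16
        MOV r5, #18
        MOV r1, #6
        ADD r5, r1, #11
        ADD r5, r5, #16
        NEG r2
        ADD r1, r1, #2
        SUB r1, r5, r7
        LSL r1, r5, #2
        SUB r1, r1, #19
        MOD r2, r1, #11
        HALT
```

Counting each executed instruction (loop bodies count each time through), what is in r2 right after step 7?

-16

r7=11
r2=16
r5=18
r1=6
r5=6+11=17
r5=17+16=33
r2=-(16)=-16
After step 7: r2 = -16.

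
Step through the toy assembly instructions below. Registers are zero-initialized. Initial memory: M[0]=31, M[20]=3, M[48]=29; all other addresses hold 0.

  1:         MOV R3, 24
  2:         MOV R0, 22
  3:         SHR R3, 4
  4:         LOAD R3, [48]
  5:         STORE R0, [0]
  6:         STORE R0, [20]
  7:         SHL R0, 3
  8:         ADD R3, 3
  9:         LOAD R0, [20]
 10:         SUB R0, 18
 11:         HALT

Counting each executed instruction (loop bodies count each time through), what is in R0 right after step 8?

after MOV R3, 24: R3=24
after MOV R0, 22: R0=22
after SHR R3, 4: R3=24>>4=1
after LOAD R3, [48]: R3=M[48]=29
STORE R0, [0] → M[0]=22
STORE R0, [20] → M[20]=22
after SHL R0, 3: R0=22<<3=176
after ADD R3, 3: R3=29+3=32
After step 8: R0 = 176.

176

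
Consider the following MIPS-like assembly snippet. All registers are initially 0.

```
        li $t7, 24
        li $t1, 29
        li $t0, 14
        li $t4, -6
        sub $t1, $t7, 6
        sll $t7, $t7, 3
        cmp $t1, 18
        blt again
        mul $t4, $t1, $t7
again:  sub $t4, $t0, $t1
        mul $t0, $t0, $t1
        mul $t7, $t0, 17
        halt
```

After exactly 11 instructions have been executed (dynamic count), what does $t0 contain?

252

$t7=24
$t1=29
$t0=14
$t4=-6
$t1=24-6=18
$t7=24<<3=192
cmp $t1, 18  (cmp 18,18)
blt again: not taken
$t4=18*192=3456
$t4=14-18=-4
$t0=14*18=252
After step 11: $t0 = 252.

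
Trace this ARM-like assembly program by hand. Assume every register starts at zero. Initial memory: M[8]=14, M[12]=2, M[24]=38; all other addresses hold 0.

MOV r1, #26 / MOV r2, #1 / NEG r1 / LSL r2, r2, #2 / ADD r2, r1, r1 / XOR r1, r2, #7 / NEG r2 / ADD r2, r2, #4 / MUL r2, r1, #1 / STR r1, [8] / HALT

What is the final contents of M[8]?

MOV r1, #26 → r1=26
MOV r2, #1 → r2=1
NEG r1 → r1=-(26)=-26
LSL r2, r2, #2 → r2=1<<2=4
ADD r2, r1, r1 → r2=(-26)+(-26)=-52
XOR r1, r2, #7 → r1=(-52)^7=-53
NEG r2 → r2=-(-52)=52
ADD r2, r2, #4 → r2=52+4=56
MUL r2, r1, #1 → r2=(-53)*1=-53
STR r1, [8] → M[8]=-53
halt.

-53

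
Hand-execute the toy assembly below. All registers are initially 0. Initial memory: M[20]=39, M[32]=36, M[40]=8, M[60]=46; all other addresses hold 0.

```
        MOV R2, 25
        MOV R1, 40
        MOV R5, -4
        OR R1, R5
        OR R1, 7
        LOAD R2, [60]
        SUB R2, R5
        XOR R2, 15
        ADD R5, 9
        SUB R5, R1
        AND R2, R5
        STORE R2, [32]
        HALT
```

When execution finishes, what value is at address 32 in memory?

MOV R2, 25 → R2=25
MOV R1, 40 → R1=40
MOV R5, -4 → R5=-4
OR R1, R5 → R1=40|(-4)=-4
OR R1, 7 → R1=(-4)|7=-1
LOAD R2, [60] → R2=M[60]=46
SUB R2, R5 → R2=46-(-4)=50
XOR R2, 15 → R2=50^15=61
ADD R5, 9 → R5=(-4)+9=5
SUB R5, R1 → R5=5-(-1)=6
AND R2, R5 → R2=61&6=4
STORE R2, [32] → M[32]=4
halt.

4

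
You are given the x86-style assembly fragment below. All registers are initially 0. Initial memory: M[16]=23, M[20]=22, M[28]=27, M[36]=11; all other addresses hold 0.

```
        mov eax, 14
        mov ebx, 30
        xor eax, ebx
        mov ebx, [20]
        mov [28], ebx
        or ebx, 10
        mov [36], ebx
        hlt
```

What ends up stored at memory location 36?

eax=14
ebx=30
eax=14^30=16
ebx=M[20]=22
mov [28], ebx → M[28]=22
ebx=22|10=30
mov [36], ebx → M[36]=30
halt.

30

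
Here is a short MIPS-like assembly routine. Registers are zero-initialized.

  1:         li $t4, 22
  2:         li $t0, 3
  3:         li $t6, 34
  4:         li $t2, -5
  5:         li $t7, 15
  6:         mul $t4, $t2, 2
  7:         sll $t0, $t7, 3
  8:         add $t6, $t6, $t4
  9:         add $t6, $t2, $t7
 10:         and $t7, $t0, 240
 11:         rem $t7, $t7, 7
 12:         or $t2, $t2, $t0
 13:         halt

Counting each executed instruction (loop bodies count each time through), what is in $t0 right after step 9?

120

li $t4, 22 → $t4=22
li $t0, 3 → $t0=3
li $t6, 34 → $t6=34
li $t2, -5 → $t2=-5
li $t7, 15 → $t7=15
mul $t4, $t2, 2 → $t4=(-5)*2=-10
sll $t0, $t7, 3 → $t0=15<<3=120
add $t6, $t6, $t4 → $t6=34+(-10)=24
add $t6, $t2, $t7 → $t6=(-5)+15=10
After step 9: $t0 = 120.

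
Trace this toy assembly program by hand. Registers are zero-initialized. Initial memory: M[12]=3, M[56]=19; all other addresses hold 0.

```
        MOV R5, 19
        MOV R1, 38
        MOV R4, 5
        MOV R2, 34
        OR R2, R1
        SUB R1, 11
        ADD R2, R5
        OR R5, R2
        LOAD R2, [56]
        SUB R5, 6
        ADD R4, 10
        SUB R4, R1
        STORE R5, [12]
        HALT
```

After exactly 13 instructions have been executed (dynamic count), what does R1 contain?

MOV R5, 19 → R5=19
MOV R1, 38 → R1=38
MOV R4, 5 → R4=5
MOV R2, 34 → R2=34
OR R2, R1 → R2=34|38=38
SUB R1, 11 → R1=38-11=27
ADD R2, R5 → R2=38+19=57
OR R5, R2 → R5=19|57=59
LOAD R2, [56] → R2=M[56]=19
SUB R5, 6 → R5=59-6=53
ADD R4, 10 → R4=5+10=15
SUB R4, R1 → R4=15-27=-12
STORE R5, [12] → M[12]=53
After step 13: R1 = 27.

27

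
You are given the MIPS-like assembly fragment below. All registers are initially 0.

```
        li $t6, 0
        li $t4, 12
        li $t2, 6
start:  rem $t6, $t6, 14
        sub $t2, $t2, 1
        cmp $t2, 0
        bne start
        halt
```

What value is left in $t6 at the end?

0

li $t6, 0 → $t6=0
li $t4, 12 → $t4=12
li $t2, 6 → $t2=6
rem $t6, $t6, 14 → $t6=0%14=0
sub $t2, $t2, 1 → $t2=6-1=5
cmp $t2, 0  (cmp 5,0)
bne start: taken
rem $t6, $t6, 14 → $t6=0%14=0
sub $t2, $t2, 1 → $t2=5-1=4
cmp $t2, 0  (cmp 4,0)
bne start: taken
rem $t6, $t6, 14 → $t6=0%14=0
sub $t2, $t2, 1 → $t2=4-1=3
cmp $t2, 0  (cmp 3,0)
bne start: taken
rem $t6, $t6, 14 → $t6=0%14=0
sub $t2, $t2, 1 → $t2=3-1=2
cmp $t2, 0  (cmp 2,0)
bne start: taken
rem $t6, $t6, 14 → $t6=0%14=0
sub $t2, $t2, 1 → $t2=2-1=1
cmp $t2, 0  (cmp 1,0)
bne start: taken
rem $t6, $t6, 14 → $t6=0%14=0
sub $t2, $t2, 1 → $t2=1-1=0
cmp $t2, 0  (cmp 0,0)
bne start: not taken
halt.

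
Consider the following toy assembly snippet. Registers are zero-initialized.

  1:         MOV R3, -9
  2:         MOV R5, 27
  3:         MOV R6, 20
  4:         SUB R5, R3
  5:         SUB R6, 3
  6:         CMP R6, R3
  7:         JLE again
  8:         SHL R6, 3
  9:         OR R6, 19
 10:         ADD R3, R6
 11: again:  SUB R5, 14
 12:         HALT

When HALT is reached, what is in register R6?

after MOV R3, -9: R3=-9
after MOV R5, 27: R5=27
after MOV R6, 20: R6=20
after SUB R5, R3: R5=27-(-9)=36
after SUB R6, 3: R6=20-3=17
CMP R6, R3  (cmp 17,-9)
JLE again: not taken
after SHL R6, 3: R6=17<<3=136
after OR R6, 19: R6=136|19=155
after ADD R3, R6: R3=(-9)+155=146
after SUB R5, 14: R5=36-14=22
halt.

155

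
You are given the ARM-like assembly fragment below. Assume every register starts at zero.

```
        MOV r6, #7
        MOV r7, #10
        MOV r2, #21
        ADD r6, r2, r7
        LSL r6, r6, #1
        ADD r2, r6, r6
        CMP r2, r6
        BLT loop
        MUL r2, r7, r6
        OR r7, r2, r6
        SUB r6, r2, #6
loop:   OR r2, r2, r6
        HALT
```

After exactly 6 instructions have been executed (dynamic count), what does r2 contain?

124

r6=7
r7=10
r2=21
r6=21+10=31
r6=31<<1=62
r2=62+62=124
After step 6: r2 = 124.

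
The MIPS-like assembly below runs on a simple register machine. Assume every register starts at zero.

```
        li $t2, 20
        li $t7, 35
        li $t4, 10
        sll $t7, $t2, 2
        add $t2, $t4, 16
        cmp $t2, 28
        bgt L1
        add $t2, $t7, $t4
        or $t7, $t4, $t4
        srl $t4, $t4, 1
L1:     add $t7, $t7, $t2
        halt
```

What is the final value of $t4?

after li $t2, 20: $t2=20
after li $t7, 35: $t7=35
after li $t4, 10: $t4=10
after sll $t7, $t2, 2: $t7=20<<2=80
after add $t2, $t4, 16: $t2=10+16=26
cmp $t2, 28  (cmp 26,28)
bgt L1: not taken
after add $t2, $t7, $t4: $t2=80+10=90
after or $t7, $t4, $t4: $t7=10|10=10
after srl $t4, $t4, 1: $t4=10>>1=5
after add $t7, $t7, $t2: $t7=10+90=100
halt.

5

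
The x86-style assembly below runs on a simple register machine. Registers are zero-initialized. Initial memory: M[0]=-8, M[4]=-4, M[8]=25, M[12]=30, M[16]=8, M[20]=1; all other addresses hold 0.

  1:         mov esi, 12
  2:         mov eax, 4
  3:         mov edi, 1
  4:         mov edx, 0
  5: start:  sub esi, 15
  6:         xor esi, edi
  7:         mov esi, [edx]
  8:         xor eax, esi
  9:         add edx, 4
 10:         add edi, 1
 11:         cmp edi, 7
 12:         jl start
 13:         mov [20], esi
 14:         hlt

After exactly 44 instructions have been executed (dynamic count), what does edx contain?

20

mov esi, 12 → esi=12
mov eax, 4 → eax=4
mov edi, 1 → edi=1
mov edx, 0 → edx=0
sub esi, 15 → esi=12-15=-3
xor esi, edi → esi=(-3)^1=-4
mov esi, [edx] → esi=M[0]=-8
xor eax, esi → eax=4^(-8)=-4
add edx, 4 → edx=0+4=4
add edi, 1 → edi=1+1=2
cmp edi, 7  (cmp 2,7)
jl start: taken
sub esi, 15 → esi=(-8)-15=-23
xor esi, edi → esi=(-23)^2=-21
mov esi, [edx] → esi=M[4]=-4
xor eax, esi → eax=(-4)^(-4)=0
add edx, 4 → edx=4+4=8
add edi, 1 → edi=2+1=3
cmp edi, 7  (cmp 3,7)
jl start: taken
sub esi, 15 → esi=(-4)-15=-19
xor esi, edi → esi=(-19)^3=-18
mov esi, [edx] → esi=M[8]=25
xor eax, esi → eax=0^25=25
add edx, 4 → edx=8+4=12
add edi, 1 → edi=3+1=4
cmp edi, 7  (cmp 4,7)
jl start: taken
sub esi, 15 → esi=25-15=10
xor esi, edi → esi=10^4=14
mov esi, [edx] → esi=M[12]=30
xor eax, esi → eax=25^30=7
add edx, 4 → edx=12+4=16
add edi, 1 → edi=4+1=5
cmp edi, 7  (cmp 5,7)
jl start: taken
sub esi, 15 → esi=30-15=15
xor esi, edi → esi=15^5=10
mov esi, [edx] → esi=M[16]=8
xor eax, esi → eax=7^8=15
add edx, 4 → edx=16+4=20
add edi, 1 → edi=5+1=6
cmp edi, 7  (cmp 6,7)
jl start: taken
After step 44: edx = 20.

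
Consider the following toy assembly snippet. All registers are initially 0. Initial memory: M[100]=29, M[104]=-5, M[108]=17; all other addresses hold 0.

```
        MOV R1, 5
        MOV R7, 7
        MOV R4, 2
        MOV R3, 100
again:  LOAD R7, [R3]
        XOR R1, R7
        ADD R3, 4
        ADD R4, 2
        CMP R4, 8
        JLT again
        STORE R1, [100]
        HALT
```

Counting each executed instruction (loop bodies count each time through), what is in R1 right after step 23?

-14

MOV R1, 5 → R1=5
MOV R7, 7 → R7=7
MOV R4, 2 → R4=2
MOV R3, 100 → R3=100
LOAD R7, [R3] → R7=M[100]=29
XOR R1, R7 → R1=5^29=24
ADD R3, 4 → R3=100+4=104
ADD R4, 2 → R4=2+2=4
CMP R4, 8  (cmp 4,8)
JLT again: taken
LOAD R7, [R3] → R7=M[104]=-5
XOR R1, R7 → R1=24^(-5)=-29
ADD R3, 4 → R3=104+4=108
ADD R4, 2 → R4=4+2=6
CMP R4, 8  (cmp 6,8)
JLT again: taken
LOAD R7, [R3] → R7=M[108]=17
XOR R1, R7 → R1=(-29)^17=-14
ADD R3, 4 → R3=108+4=112
ADD R4, 2 → R4=6+2=8
CMP R4, 8  (cmp 8,8)
JLT again: not taken
STORE R1, [100] → M[100]=-14
After step 23: R1 = -14.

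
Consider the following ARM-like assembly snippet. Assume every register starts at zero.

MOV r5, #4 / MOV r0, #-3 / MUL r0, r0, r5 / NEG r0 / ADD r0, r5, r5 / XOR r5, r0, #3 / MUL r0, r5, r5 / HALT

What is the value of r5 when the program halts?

11

r5=4
r0=-3
r0=(-3)*4=-12
r0=-(-12)=12
r0=4+4=8
r5=8^3=11
r0=11*11=121
halt.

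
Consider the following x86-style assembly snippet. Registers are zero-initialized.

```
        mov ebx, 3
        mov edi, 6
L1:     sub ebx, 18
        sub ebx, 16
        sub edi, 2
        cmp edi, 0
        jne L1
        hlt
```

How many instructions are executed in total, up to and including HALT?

18

mov ebx, 3 → ebx=3
mov edi, 6 → edi=6
sub ebx, 18 → ebx=3-18=-15
sub ebx, 16 → ebx=(-15)-16=-31
sub edi, 2 → edi=6-2=4
cmp edi, 0  (cmp 4,0)
jne L1: taken
sub ebx, 18 → ebx=(-31)-18=-49
sub ebx, 16 → ebx=(-49)-16=-65
sub edi, 2 → edi=4-2=2
cmp edi, 0  (cmp 2,0)
jne L1: taken
sub ebx, 18 → ebx=(-65)-18=-83
sub ebx, 16 → ebx=(-83)-16=-99
sub edi, 2 → edi=2-2=0
cmp edi, 0  (cmp 0,0)
jne L1: not taken
halt.
Total executed instructions: 18.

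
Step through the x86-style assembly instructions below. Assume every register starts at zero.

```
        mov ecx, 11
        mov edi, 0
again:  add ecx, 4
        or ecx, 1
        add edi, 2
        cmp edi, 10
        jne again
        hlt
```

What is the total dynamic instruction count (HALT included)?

28

after mov ecx, 11: ecx=11
after mov edi, 0: edi=0
after add ecx, 4: ecx=11+4=15
after or ecx, 1: ecx=15|1=15
after add edi, 2: edi=0+2=2
cmp edi, 10  (cmp 2,10)
jne again: taken
after add ecx, 4: ecx=15+4=19
after or ecx, 1: ecx=19|1=19
after add edi, 2: edi=2+2=4
cmp edi, 10  (cmp 4,10)
jne again: taken
after add ecx, 4: ecx=19+4=23
after or ecx, 1: ecx=23|1=23
after add edi, 2: edi=4+2=6
cmp edi, 10  (cmp 6,10)
jne again: taken
after add ecx, 4: ecx=23+4=27
after or ecx, 1: ecx=27|1=27
after add edi, 2: edi=6+2=8
cmp edi, 10  (cmp 8,10)
jne again: taken
after add ecx, 4: ecx=27+4=31
after or ecx, 1: ecx=31|1=31
after add edi, 2: edi=8+2=10
cmp edi, 10  (cmp 10,10)
jne again: not taken
halt.
Total executed instructions: 28.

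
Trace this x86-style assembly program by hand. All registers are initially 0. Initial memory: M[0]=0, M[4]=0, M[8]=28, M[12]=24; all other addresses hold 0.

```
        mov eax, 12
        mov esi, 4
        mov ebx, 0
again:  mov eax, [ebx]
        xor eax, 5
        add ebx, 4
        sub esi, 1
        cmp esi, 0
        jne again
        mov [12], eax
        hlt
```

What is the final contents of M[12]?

mov eax, 12 → eax=12
mov esi, 4 → esi=4
mov ebx, 0 → ebx=0
mov eax, [ebx] → eax=M[0]=0
xor eax, 5 → eax=0^5=5
add ebx, 4 → ebx=0+4=4
sub esi, 1 → esi=4-1=3
cmp esi, 0  (cmp 3,0)
jne again: taken
mov eax, [ebx] → eax=M[4]=0
xor eax, 5 → eax=0^5=5
add ebx, 4 → ebx=4+4=8
sub esi, 1 → esi=3-1=2
cmp esi, 0  (cmp 2,0)
jne again: taken
mov eax, [ebx] → eax=M[8]=28
xor eax, 5 → eax=28^5=25
add ebx, 4 → ebx=8+4=12
sub esi, 1 → esi=2-1=1
cmp esi, 0  (cmp 1,0)
jne again: taken
mov eax, [ebx] → eax=M[12]=24
xor eax, 5 → eax=24^5=29
add ebx, 4 → ebx=12+4=16
sub esi, 1 → esi=1-1=0
cmp esi, 0  (cmp 0,0)
jne again: not taken
mov [12], eax → M[12]=29
halt.

29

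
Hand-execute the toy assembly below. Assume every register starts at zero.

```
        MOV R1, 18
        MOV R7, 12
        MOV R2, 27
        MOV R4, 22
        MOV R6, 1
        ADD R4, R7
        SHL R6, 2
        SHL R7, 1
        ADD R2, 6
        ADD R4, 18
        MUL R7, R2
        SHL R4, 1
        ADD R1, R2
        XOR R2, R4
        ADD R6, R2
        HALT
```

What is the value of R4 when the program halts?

104

R1=18
R7=12
R2=27
R4=22
R6=1
R4=22+12=34
R6=1<<2=4
R7=12<<1=24
R2=27+6=33
R4=34+18=52
R7=24*33=792
R4=52<<1=104
R1=18+33=51
R2=33^104=73
R6=4+73=77
halt.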